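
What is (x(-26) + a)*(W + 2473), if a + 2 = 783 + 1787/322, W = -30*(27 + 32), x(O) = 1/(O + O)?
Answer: 4629137599/8372 ≈ 5.5293e+5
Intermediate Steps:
x(O) = 1/(2*O)
W = -1770 (W = -30*59 = -1770)
a = 253269/322 (a = -2 + (783 + 1787/322) = -2 + 253913/322 = 253269/322 ≈ 786.55)
(x(-26) + a)*(W + 2473) = ((1/2)/(-26) + 253269/322)*(-1770 + 2473) = ((1/2)*(-1/26) + 253269/322)*703 = (-1/52 + 253269/322)*703 = (6584833/8372)*703 = 4629137599/8372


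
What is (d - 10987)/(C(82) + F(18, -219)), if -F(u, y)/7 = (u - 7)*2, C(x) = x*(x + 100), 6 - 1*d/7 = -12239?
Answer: 37364/7385 ≈ 5.0594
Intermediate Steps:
d = 85715 (d = 42 - 7*(-12239) = 42 + 85673 = 85715)
C(x) = x*(100 + x)
F(u, y) = 98 - 14*u (F(u, y) = -7*(u - 7)*2 = -7*(-7 + u)*2 = -7*(-14 + 2*u) = 98 - 14*u)
(d - 10987)/(C(82) + F(18, -219)) = (85715 - 10987)/(82*(100 + 82) + (98 - 14*18)) = 74728/(82*182 + (98 - 252)) = 74728/(14924 - 154) = 74728/14770 = 74728*(1/14770) = 37364/7385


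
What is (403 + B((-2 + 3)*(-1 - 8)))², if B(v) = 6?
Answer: 167281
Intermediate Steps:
(403 + B((-2 + 3)*(-1 - 8)))² = (403 + 6)² = 409² = 167281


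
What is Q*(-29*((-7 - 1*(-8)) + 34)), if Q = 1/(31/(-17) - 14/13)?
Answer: 224315/641 ≈ 349.95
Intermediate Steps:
Q = -221/641 (Q = 1/(31*(-1/17) - 14*1/13) = 1/(-31/17 - 14/13) = 1/(-641/221) = -221/641 ≈ -0.34477)
Q*(-29*((-7 - 1*(-8)) + 34)) = -(-6409)*((-7 - 1*(-8)) + 34)/641 = -(-6409)*((-7 + 8) + 34)/641 = -(-6409)*(1 + 34)/641 = -(-6409)*35/641 = -221/641*(-1015) = 224315/641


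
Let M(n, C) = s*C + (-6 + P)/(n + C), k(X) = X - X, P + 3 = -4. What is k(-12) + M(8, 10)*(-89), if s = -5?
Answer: 81257/18 ≈ 4514.3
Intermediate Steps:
P = -7 (P = -3 - 4 = -7)
k(X) = 0
M(n, C) = -13/(C + n) - 5*C (M(n, C) = -5*C + (-6 - 7)/(n + C) = -5*C - 13/(C + n) = -13/(C + n) - 5*C)
k(-12) + M(8, 10)*(-89) = 0 + ((-13 - 5*10² - 5*10*8)/(10 + 8))*(-89) = 0 + ((-13 - 5*100 - 400)/18)*(-89) = 0 + ((-13 - 500 - 400)/18)*(-89) = 0 + ((1/18)*(-913))*(-89) = 0 - 913/18*(-89) = 0 + 81257/18 = 81257/18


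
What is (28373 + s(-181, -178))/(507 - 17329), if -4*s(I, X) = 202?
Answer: -56645/33644 ≈ -1.6837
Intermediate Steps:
s(I, X) = -101/2 (s(I, X) = -¼*202 = -101/2)
(28373 + s(-181, -178))/(507 - 17329) = (28373 - 101/2)/(507 - 17329) = (56645/2)/(-16822) = (56645/2)*(-1/16822) = -56645/33644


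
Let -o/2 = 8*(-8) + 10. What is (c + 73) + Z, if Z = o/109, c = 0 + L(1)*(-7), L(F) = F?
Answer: 7302/109 ≈ 66.991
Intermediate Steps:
c = -7 (c = 0 + 1*(-7) = 0 - 7 = -7)
o = 108 (o = -2*(8*(-8) + 10) = -2*(-64 + 10) = -2*(-54) = 108)
Z = 108/109 ≈ 0.99083
(c + 73) + Z = (-7 + 73) + 108/109 = 66 + 108/109 = 7302/109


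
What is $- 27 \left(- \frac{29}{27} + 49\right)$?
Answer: $-1294$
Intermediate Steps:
$- 27 \left(- \frac{29}{27} + 49\right) = \left(-27\right) \frac{1294}{27} = -1294$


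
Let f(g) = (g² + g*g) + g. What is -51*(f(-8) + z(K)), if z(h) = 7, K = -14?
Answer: -6477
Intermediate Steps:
f(g) = g + 2*g² (f(g) = (g² + g²) + g = 2*g² + g = g + 2*g²)
-51*(f(-8) + z(K)) = -51*(-8*(1 + 2*(-8)) + 7) = -51*(-8*(1 - 16) + 7) = -51*(-8*(-15) + 7) = -51*(120 + 7) = -51*127 = -6477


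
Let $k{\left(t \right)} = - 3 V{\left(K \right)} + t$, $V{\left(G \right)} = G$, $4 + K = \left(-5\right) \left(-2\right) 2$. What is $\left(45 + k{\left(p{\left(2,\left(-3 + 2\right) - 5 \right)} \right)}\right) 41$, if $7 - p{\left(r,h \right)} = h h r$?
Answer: $-2788$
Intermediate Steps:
$K = 16$ ($K = -4 + \left(-5\right) \left(-2\right) 2 = -4 + 10 \cdot 2 = -4 + 20 = 16$)
$p{\left(r,h \right)} = 7 - r h^{2}$ ($p{\left(r,h \right)} = 7 - h h r = 7 - h^{2} r = 7 - r h^{2}$)
$k{\left(t \right)} = -48 + t$ ($k{\left(t \right)} = \left(-3\right) 16 + t = -48 + t$)
$\left(45 + k{\left(p{\left(2,\left(-3 + 2\right) - 5 \right)} \right)}\right) 41 = \left(45 + \left(-48 + \left(7 - 2 \left(\left(-3 + 2\right) - 5\right)^{2}\right)\right)\right) 41 = \left(45 + \left(-48 + \left(7 - 2 \left(-1 - 5\right)^{2}\right)\right)\right) 41 = \left(45 + \left(-48 + \left(7 - 2 \left(-6\right)^{2}\right)\right)\right) 41 = \left(45 + \left(-48 + \left(7 - 2 \cdot 36\right)\right)\right) 41 = \left(45 + \left(-48 + \left(7 - 72\right)\right)\right) 41 = \left(45 - 113\right) 41 = \left(-68\right) 41 = -2788$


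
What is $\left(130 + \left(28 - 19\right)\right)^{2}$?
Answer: $19321$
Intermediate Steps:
$\left(130 + \left(28 - 19\right)\right)^{2} = \left(130 + 9\right)^{2} = 139^{2} = 19321$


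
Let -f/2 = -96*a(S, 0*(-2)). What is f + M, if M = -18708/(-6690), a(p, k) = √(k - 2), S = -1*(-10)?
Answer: 3118/1115 + 192*I*√2 ≈ 2.7964 + 271.53*I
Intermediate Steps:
S = 10
a(p, k) = √(-2 + k)
f = 192*I*√2 (f = -(-192)*√(-2 + 0*(-2)) = -(-192)*√(-2 + 0) = -(-192)*√(-2) = -(-192)*I*√2 = 192*I*√2 ≈ 271.53*I)
M = 3118/1115 (M = -18708*(-1/6690) = 3118/1115 ≈ 2.7964)
f + M = 192*I*√2 + 3118/1115 = 3118/1115 + 192*I*√2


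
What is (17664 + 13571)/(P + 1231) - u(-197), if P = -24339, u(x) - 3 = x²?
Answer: -896898931/23108 ≈ -38813.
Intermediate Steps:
u(x) = 3 + x²
(17664 + 13571)/(P + 1231) - u(-197) = (17664 + 13571)/(-24339 + 1231) - (3 + (-197)²) = 31235/(-23108) - (3 + 38809) = 31235*(-1/23108) - 1*38812 = -31235/23108 - 38812 = -896898931/23108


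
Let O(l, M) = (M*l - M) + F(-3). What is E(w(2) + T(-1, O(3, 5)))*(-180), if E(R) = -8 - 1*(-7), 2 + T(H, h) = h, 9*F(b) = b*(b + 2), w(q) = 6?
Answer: 180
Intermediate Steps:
F(b) = b*(2 + b)/9 (F(b) = (b*(b + 2))/9 = (b*(2 + b))/9 = b*(2 + b)/9)
O(l, M) = ⅓ - M + M*l (O(l, M) = (M*l - M) + (⅑)*(-3)*(2 - 3) = (-M + M*l) + (⅑)*(-3)*(-1) = (-M + M*l) + ⅓ = ⅓ - M + M*l)
T(H, h) = -2 + h
E(R) = -1 (E(R) = -8 + 7 = -1)
E(w(2) + T(-1, O(3, 5)))*(-180) = -1*(-180) = 180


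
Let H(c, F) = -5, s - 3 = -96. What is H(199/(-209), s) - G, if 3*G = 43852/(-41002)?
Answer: -15031/3237 ≈ -4.6435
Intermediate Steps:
s = -93 (s = 3 - 96 = -93)
G = -1154/3237 (G = (43852/(-41002))/3 = (43852*(-1/41002))/3 = (⅓)*(-1154/1079) = -1154/3237 ≈ -0.35650)
H(199/(-209), s) - G = -5 - 1*(-1154/3237) = -5 + 1154/3237 = -15031/3237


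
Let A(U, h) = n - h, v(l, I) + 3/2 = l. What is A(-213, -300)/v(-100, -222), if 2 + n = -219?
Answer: -158/203 ≈ -0.77833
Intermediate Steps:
n = -221 (n = -2 - 219 = -221)
v(l, I) = -3/2 + l
A(U, h) = -221 - h
A(-213, -300)/v(-100, -222) = (-221 - 1*(-300))/(-3/2 - 100) = (-221 + 300)/(-203/2) = 79*(-2/203) = -158/203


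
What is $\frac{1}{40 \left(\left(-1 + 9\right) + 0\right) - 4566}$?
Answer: $- \frac{1}{4246} \approx -0.00023552$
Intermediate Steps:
$\frac{1}{40 \left(\left(-1 + 9\right) + 0\right) - 4566} = \frac{1}{40 \left(8 + 0\right) - 4566} = \frac{1}{40 \cdot 8 - 4566} = \frac{1}{320 - 4566} = \frac{1}{-4246} = - \frac{1}{4246}$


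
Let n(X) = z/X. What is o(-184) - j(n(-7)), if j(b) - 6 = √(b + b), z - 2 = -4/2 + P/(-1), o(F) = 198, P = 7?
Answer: 192 - √2 ≈ 190.59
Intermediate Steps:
z = -7 (z = 2 + (-4/2 + 7/(-1)) = 2 + (-4*½ + 7*(-1)) = 2 + (-2 - 7) = 2 - 9 = -7)
n(X) = -7/X
j(b) = 6 + √2*√b (j(b) = 6 + √(b + b) = 6 + √(2*b) = 6 + √2*√b)
o(-184) - j(n(-7)) = 198 - (6 + √2*√(-7/(-7))) = 198 - (6 + √2*√(-7*(-⅐))) = 198 - (6 + √2*√1) = 198 - (6 + √2*1) = 198 - (6 + √2) = 198 + (-6 - √2) = 192 - √2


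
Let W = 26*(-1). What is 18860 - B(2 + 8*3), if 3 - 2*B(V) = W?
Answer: 37691/2 ≈ 18846.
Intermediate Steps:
W = -26
B(V) = 29/2 (B(V) = 3/2 - 1/2*(-26) = 3/2 + 13 = 29/2)
18860 - B(2 + 8*3) = 18860 - 1*29/2 = 18860 - 29/2 = 37691/2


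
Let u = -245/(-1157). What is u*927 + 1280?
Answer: 1708075/1157 ≈ 1476.3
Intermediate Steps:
u = 245/1157 (u = -245*(-1/1157) = 245/1157 ≈ 0.21175)
u*927 + 1280 = (245/1157)*927 + 1280 = 227115/1157 + 1280 = 1708075/1157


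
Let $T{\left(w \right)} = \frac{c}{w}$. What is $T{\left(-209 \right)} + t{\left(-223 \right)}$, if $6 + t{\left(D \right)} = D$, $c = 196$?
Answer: $- \frac{48057}{209} \approx -229.94$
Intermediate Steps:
$t{\left(D \right)} = -6 + D$
$T{\left(w \right)} = \frac{196}{w}$
$T{\left(-209 \right)} + t{\left(-223 \right)} = \frac{196}{-209} - 229 = 196 \left(- \frac{1}{209}\right) - 229 = - \frac{196}{209} - 229 = - \frac{48057}{209}$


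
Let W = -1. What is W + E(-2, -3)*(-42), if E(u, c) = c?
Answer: 125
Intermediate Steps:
W + E(-2, -3)*(-42) = -1 - 3*(-42) = -1 + 126 = 125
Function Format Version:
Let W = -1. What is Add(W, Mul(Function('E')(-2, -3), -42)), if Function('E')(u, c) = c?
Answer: 125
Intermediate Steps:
Add(W, Mul(Function('E')(-2, -3), -42)) = Add(-1, Mul(-3, -42)) = Add(-1, 126) = 125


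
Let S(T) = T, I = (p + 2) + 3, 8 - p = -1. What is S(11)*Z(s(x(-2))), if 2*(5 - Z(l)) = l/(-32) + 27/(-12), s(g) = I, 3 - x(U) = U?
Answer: 2233/32 ≈ 69.781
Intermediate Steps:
p = 9 (p = 8 - 1*(-1) = 8 + 1 = 9)
I = 14 (I = (9 + 2) + 3 = 11 + 3 = 14)
x(U) = 3 - U
s(g) = 14
Z(l) = 49/8 + l/64 (Z(l) = 5 - (l/(-32) + 27/(-12))/2 = 5 - (l*(-1/32) + 27*(-1/12))/2 = 5 - (-l/32 - 9/4)/2 = 5 - (-9/4 - l/32)/2 = 5 + (9/8 + l/64) = 49/8 + l/64)
S(11)*Z(s(x(-2))) = 11*(49/8 + (1/64)*14) = 11*(49/8 + 7/32) = 11*(203/32) = 2233/32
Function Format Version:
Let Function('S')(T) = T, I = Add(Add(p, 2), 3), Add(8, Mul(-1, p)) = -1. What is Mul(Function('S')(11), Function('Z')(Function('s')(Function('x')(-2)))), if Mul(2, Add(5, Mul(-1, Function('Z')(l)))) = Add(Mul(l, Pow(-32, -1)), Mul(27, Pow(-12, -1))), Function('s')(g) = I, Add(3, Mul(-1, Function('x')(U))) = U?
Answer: Rational(2233, 32) ≈ 69.781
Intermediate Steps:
p = 9 (p = Add(8, Mul(-1, -1)) = Add(8, 1) = 9)
I = 14 (I = Add(Add(9, 2), 3) = Add(11, 3) = 14)
Function('x')(U) = Add(3, Mul(-1, U))
Function('s')(g) = 14
Function('Z')(l) = Add(Rational(49, 8), Mul(Rational(1, 64), l)) (Function('Z')(l) = Add(5, Mul(Rational(-1, 2), Add(Mul(l, Pow(-32, -1)), Mul(27, Pow(-12, -1))))) = Add(5, Mul(Rational(-1, 2), Add(Mul(l, Rational(-1, 32)), Mul(27, Rational(-1, 12))))) = Add(5, Mul(Rational(-1, 2), Add(Mul(Rational(-1, 32), l), Rational(-9, 4)))) = Add(5, Mul(Rational(-1, 2), Add(Rational(-9, 4), Mul(Rational(-1, 32), l)))) = Add(5, Add(Rational(9, 8), Mul(Rational(1, 64), l))) = Add(Rational(49, 8), Mul(Rational(1, 64), l)))
Mul(Function('S')(11), Function('Z')(Function('s')(Function('x')(-2)))) = Mul(11, Add(Rational(49, 8), Mul(Rational(1, 64), 14))) = Mul(11, Add(Rational(49, 8), Rational(7, 32))) = Mul(11, Rational(203, 32)) = Rational(2233, 32)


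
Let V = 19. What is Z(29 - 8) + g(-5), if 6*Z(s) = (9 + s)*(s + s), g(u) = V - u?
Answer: 234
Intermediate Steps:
g(u) = 19 - u
Z(s) = s*(9 + s)/3 (Z(s) = ((9 + s)*(s + s))/6 = ((9 + s)*(2*s))/6 = (2*s*(9 + s))/6 = s*(9 + s)/3)
Z(29 - 8) + g(-5) = (29 - 8)*(9 + (29 - 8))/3 + (19 - 1*(-5)) = (⅓)*21*(9 + 21) + (19 + 5) = (⅓)*21*30 + 24 = 210 + 24 = 234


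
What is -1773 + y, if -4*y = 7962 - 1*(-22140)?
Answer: -18597/2 ≈ -9298.5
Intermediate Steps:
y = -15051/2 (y = -(7962 - 1*(-22140))/4 = -(7962 + 22140)/4 = -1/4*30102 = -15051/2 ≈ -7525.5)
-1773 + y = -1773 - 15051/2 = -18597/2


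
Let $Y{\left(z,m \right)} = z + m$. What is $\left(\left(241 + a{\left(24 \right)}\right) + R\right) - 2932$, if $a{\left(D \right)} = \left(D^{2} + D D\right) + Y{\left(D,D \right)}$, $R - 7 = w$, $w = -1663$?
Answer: $-3147$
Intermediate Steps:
$Y{\left(z,m \right)} = m + z$
$R = -1656$ ($R = 7 - 1663 = -1656$)
$a{\left(D \right)} = 2 D + 2 D^{2}$ ($a{\left(D \right)} = \left(D^{2} + D D\right) + \left(D + D\right) = \left(D^{2} + D^{2}\right) + 2 D = 2 D^{2} + 2 D = 2 D + 2 D^{2}$)
$\left(\left(241 + a{\left(24 \right)}\right) + R\right) - 2932 = \left(\left(241 + 2 \cdot 24 \left(1 + 24\right)\right) - 1656\right) - 2932 = \left(\left(241 + 2 \cdot 24 \cdot 25\right) - 1656\right) - 2932 = \left(\left(241 + 1200\right) - 1656\right) - 2932 = \left(1441 - 1656\right) - 2932 = -215 - 2932 = -3147$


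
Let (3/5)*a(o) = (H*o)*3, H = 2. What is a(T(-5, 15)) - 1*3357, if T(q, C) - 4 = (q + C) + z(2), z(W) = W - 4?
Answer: -3237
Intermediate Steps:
z(W) = -4 + W
T(q, C) = 2 + C + q (T(q, C) = 4 + ((q + C) + (-4 + 2)) = 4 + ((C + q) - 2) = 4 + (-2 + C + q) = 2 + C + q)
a(o) = 10*o (a(o) = 5*((2*o)*3)/3 = 5*(6*o)/3 = 10*o)
a(T(-5, 15)) - 1*3357 = 10*(2 + 15 - 5) - 1*3357 = 10*12 - 3357 = 120 - 3357 = -3237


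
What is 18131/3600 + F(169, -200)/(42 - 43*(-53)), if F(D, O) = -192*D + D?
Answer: -74122349/8355600 ≈ -8.8710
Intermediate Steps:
F(D, O) = -191*D
18131/3600 + F(169, -200)/(42 - 43*(-53)) = 18131/3600 + (-191*169)/(42 - 43*(-53)) = 18131*(1/3600) - 32279/(42 + 2279) = 18131/3600 - 32279/2321 = -74122349/8355600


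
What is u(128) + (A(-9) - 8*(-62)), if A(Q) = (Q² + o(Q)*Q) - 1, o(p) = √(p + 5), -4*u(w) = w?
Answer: 544 - 18*I ≈ 544.0 - 18.0*I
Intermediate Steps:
u(w) = -w/4
o(p) = √(5 + p)
A(Q) = -1 + Q² + Q*√(5 + Q) (A(Q) = (Q² + √(5 + Q)*Q) - 1 = (Q² + Q*√(5 + Q)) - 1 = -1 + Q² + Q*√(5 + Q))
u(128) + (A(-9) - 8*(-62)) = -¼*128 + ((-1 + (-9)² - 9*√(5 - 9)) - 8*(-62)) = -32 + ((-1 + 81 - 18*I) + 496) = -32 + ((80 - 18*I) + 496) = -32 + (576 - 18*I) = 544 - 18*I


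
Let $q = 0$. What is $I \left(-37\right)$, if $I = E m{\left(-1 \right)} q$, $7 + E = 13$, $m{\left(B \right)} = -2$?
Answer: $0$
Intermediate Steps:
$E = 6$ ($E = -7 + 13 = 6$)
$I = 0$ ($I = 6 \left(-2\right) 0 = \left(-12\right) 0 = 0$)
$I \left(-37\right) = 0 \left(-37\right) = 0$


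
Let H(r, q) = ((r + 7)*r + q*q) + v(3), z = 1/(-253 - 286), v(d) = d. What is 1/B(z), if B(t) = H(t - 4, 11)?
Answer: 290521/32538892 ≈ 0.0089284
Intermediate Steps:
z = -1/539 (z = 1/(-539) = -1/539 ≈ -0.0018553)
H(r, q) = 3 + q² + r*(7 + r) (H(r, q) = ((r + 7)*r + q*q) + 3 = ((7 + r)*r + q²) + 3 = (r*(7 + r) + q²) + 3 = (q² + r*(7 + r)) + 3 = 3 + q² + r*(7 + r))
B(t) = 96 + (-4 + t)² + 7*t (B(t) = 3 + 11² + (t - 4)² + 7*(t - 4) = 3 + 121 + (-4 + t)² + 7*(-4 + t) = 3 + 121 + (-4 + t)² + (-28 + 7*t) = 96 + (-4 + t)² + 7*t)
1/B(z) = 1/(112 + (-1/539)² - 1*(-1/539)) = 1/(112 + 1/290521 + 1/539) = 1/(32538892/290521) = 290521/32538892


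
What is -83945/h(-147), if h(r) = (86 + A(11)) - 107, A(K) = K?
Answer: 16789/2 ≈ 8394.5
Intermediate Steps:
h(r) = -10 (h(r) = (86 + 11) - 107 = 97 - 107 = -10)
-83945/h(-147) = -83945/(-10) = -83945*(-1/10) = 16789/2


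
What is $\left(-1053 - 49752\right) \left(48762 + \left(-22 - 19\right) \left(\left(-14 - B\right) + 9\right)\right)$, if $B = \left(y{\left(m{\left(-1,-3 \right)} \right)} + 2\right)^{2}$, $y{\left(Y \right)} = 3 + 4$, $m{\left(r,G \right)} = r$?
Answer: $-2656491840$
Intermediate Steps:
$y{\left(Y \right)} = 7$
$B = 81$ ($B = \left(7 + 2\right)^{2} = 9^{2} = 81$)
$\left(-1053 - 49752\right) \left(48762 + \left(-22 - 19\right) \left(\left(-14 - B\right) + 9\right)\right) = \left(-1053 - 49752\right) \left(48762 + \left(-22 - 19\right) \left(\left(-14 - 81\right) + 9\right)\right) = - 50805 \left(48762 - 41 \left(\left(-14 - 81\right) + 9\right)\right) = - 50805 \left(48762 - 41 \left(-95 + 9\right)\right) = - 50805 \left(48762 - -3526\right) = - 50805 \left(48762 + 3526\right) = \left(-50805\right) 52288 = -2656491840$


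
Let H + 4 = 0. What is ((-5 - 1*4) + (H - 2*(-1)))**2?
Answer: 121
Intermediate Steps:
H = -4 (H = -4 + 0 = -4)
((-5 - 1*4) + (H - 2*(-1)))**2 = ((-5 - 1*4) + (-4 - 2*(-1)))**2 = ((-5 - 4) + (-4 + 2))**2 = (-9 - 2)**2 = (-11)**2 = 121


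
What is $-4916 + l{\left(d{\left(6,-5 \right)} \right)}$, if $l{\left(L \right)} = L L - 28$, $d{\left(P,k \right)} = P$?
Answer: $-4908$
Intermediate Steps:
$l{\left(L \right)} = -28 + L^{2}$ ($l{\left(L \right)} = L^{2} - 28 = -28 + L^{2}$)
$-4916 + l{\left(d{\left(6,-5 \right)} \right)} = -4916 - \left(28 - 6^{2}\right) = -4916 + \left(-28 + 36\right) = -4916 + 8 = -4908$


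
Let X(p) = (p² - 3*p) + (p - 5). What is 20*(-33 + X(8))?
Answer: 200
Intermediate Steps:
X(p) = -5 + p² - 2*p (X(p) = (p² - 3*p) + (-5 + p) = -5 + p² - 2*p)
20*(-33 + X(8)) = 20*(-33 + (-5 + 8² - 2*8)) = 20*(-33 + (-5 + 64 - 16)) = 20*(-33 + 43) = 20*10 = 200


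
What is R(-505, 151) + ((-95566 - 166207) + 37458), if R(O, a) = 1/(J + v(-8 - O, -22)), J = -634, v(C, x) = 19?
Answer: -137953726/615 ≈ -2.2432e+5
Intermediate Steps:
R(O, a) = -1/615 (R(O, a) = 1/(-634 + 19) = 1/(-615) = -1/615)
R(-505, 151) + ((-95566 - 166207) + 37458) = -1/615 + ((-95566 - 166207) + 37458) = -1/615 + (-261773 + 37458) = -1/615 - 224315 = -137953726/615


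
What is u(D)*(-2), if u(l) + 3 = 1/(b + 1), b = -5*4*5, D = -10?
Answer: 596/99 ≈ 6.0202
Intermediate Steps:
b = -100 (b = -20*5 = -100)
u(l) = -298/99 (u(l) = -3 + 1/(-100 + 1) = -3 + 1/(-99) = -3 - 1/99 = -298/99)
u(D)*(-2) = -298/99*(-2) = 596/99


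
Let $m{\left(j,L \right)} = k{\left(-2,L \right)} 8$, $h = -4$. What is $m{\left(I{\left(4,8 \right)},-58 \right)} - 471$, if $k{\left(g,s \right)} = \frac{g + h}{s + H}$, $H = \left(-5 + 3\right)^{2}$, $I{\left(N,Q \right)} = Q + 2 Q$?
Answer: $- \frac{4231}{9} \approx -470.11$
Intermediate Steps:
$I{\left(N,Q \right)} = 3 Q$
$H = 4$ ($H = \left(-2\right)^{2} = 4$)
$k{\left(g,s \right)} = \frac{-4 + g}{4 + s}$ ($k{\left(g,s \right)} = \frac{g - 4}{s + 4} = \frac{-4 + g}{4 + s}$)
$m{\left(j,L \right)} = - \frac{48}{4 + L}$ ($m{\left(j,L \right)} = \frac{-4 - 2}{4 + L} 8 = \frac{1}{4 + L} \left(-6\right) 8 = - \frac{6}{4 + L} 8 = - \frac{48}{4 + L}$)
$m{\left(I{\left(4,8 \right)},-58 \right)} - 471 = - \frac{48}{4 - 58} - 471 = - \frac{48}{-54} - 471 = \left(-48\right) \left(- \frac{1}{54}\right) - 471 = \frac{8}{9} - 471 = - \frac{4231}{9}$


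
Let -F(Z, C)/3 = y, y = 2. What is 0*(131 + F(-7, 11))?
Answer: 0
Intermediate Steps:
F(Z, C) = -6 (F(Z, C) = -3*2 = -6)
0*(131 + F(-7, 11)) = 0*(131 - 6) = 0*125 = 0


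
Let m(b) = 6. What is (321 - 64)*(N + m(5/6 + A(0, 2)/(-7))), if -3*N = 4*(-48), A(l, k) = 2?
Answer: 17990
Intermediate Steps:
N = 64 (N = -4*(-48)/3 = -⅓*(-192) = 64)
(321 - 64)*(N + m(5/6 + A(0, 2)/(-7))) = (321 - 64)*(64 + 6) = 257*70 = 17990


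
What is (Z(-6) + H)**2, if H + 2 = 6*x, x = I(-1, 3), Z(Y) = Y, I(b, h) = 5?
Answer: 484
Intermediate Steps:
x = 5
H = 28 (H = -2 + 6*5 = -2 + 30 = 28)
(Z(-6) + H)**2 = (-6 + 28)**2 = 22**2 = 484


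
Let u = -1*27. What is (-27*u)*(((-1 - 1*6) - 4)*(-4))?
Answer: 32076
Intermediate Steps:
u = -27
(-27*u)*(((-1 - 1*6) - 4)*(-4)) = (-27*(-27))*(((-1 - 1*6) - 4)*(-4)) = 729*(((-1 - 6) - 4)*(-4)) = 729*((-7 - 4)*(-4)) = 729*(-11*(-4)) = 729*44 = 32076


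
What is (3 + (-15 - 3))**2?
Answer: 225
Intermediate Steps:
(3 + (-15 - 3))**2 = (3 - 18)**2 = (-15)**2 = 225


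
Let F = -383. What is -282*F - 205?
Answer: 107801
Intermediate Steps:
-282*F - 205 = -282*(-383) - 205 = 108006 - 205 = 107801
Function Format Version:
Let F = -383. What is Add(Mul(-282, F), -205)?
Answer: 107801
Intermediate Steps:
Add(Mul(-282, F), -205) = Add(Mul(-282, -383), -205) = Add(108006, -205) = 107801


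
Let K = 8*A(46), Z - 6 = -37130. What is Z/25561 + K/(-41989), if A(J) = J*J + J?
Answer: -2000902692/1073280829 ≈ -1.8643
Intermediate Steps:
A(J) = J + J² (A(J) = J² + J = J + J²)
Z = -37124 (Z = 6 - 37130 = -37124)
K = 17296 (K = 8*(46*(1 + 46)) = 8*(46*47) = 8*2162 = 17296)
Z/25561 + K/(-41989) = -37124/25561 + 17296/(-41989) = -37124*1/25561 + 17296*(-1/41989) = -37124/25561 - 17296/41989 = -2000902692/1073280829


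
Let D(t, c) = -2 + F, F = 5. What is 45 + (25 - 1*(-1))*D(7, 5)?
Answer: 123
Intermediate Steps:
D(t, c) = 3 (D(t, c) = -2 + 5 = 3)
45 + (25 - 1*(-1))*D(7, 5) = 45 + (25 - 1*(-1))*3 = 45 + (25 + 1)*3 = 45 + 26*3 = 45 + 78 = 123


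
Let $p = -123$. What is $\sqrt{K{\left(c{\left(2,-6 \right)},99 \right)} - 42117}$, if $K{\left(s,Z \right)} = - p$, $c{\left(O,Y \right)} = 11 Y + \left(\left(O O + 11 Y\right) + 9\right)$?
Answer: $3 i \sqrt{4666} \approx 204.92 i$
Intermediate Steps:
$c{\left(O,Y \right)} = 9 + O^{2} + 22 Y$ ($c{\left(O,Y \right)} = 11 Y + \left(\left(O^{2} + 11 Y\right) + 9\right) = 11 Y + \left(9 + O^{2} + 11 Y\right) = 9 + O^{2} + 22 Y$)
$K{\left(s,Z \right)} = 123$ ($K{\left(s,Z \right)} = \left(-1\right) \left(-123\right) = 123$)
$\sqrt{K{\left(c{\left(2,-6 \right)},99 \right)} - 42117} = \sqrt{123 - 42117} = \sqrt{-41994} = 3 i \sqrt{4666}$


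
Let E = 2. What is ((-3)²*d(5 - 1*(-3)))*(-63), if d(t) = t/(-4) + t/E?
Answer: -1134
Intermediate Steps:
d(t) = t/4 (d(t) = t/(-4) + t/2 = t*(-¼) + t*(½) = -t/4 + t/2 = t/4)
((-3)²*d(5 - 1*(-3)))*(-63) = ((-3)²*((5 - 1*(-3))/4))*(-63) = (9*((5 + 3)/4))*(-63) = (9*((¼)*8))*(-63) = (9*2)*(-63) = 18*(-63) = -1134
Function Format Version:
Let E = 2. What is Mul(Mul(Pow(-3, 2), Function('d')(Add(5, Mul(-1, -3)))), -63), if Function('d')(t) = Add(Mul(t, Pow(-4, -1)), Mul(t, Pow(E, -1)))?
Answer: -1134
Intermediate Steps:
Function('d')(t) = Mul(Rational(1, 4), t) (Function('d')(t) = Add(Mul(t, Pow(-4, -1)), Mul(t, Pow(2, -1))) = Add(Mul(t, Rational(-1, 4)), Mul(t, Rational(1, 2))) = Add(Mul(Rational(-1, 4), t), Mul(Rational(1, 2), t)) = Mul(Rational(1, 4), t))
Mul(Mul(Pow(-3, 2), Function('d')(Add(5, Mul(-1, -3)))), -63) = Mul(Mul(Pow(-3, 2), Mul(Rational(1, 4), Add(5, Mul(-1, -3)))), -63) = Mul(Mul(9, Mul(Rational(1, 4), Add(5, 3))), -63) = Mul(Mul(9, Mul(Rational(1, 4), 8)), -63) = Mul(Mul(9, 2), -63) = Mul(18, -63) = -1134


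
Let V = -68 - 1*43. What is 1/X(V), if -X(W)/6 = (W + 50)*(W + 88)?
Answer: -1/8418 ≈ -0.00011879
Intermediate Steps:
V = -111 (V = -68 - 43 = -111)
X(W) = -6*(50 + W)*(88 + W) (X(W) = -6*(W + 50)*(W + 88) = -6*(50 + W)*(88 + W))
1/X(V) = 1/(-26400 - 828*(-111) - 6*(-111)²) = 1/(-26400 + 91908 - 6*12321) = 1/(-26400 + 91908 - 73926) = 1/(-8418) = -1/8418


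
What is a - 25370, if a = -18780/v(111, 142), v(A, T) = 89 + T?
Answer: -1959750/77 ≈ -25451.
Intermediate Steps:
a = -6260/77 (a = -18780/(89 + 142) = -18780/231 = -18780*1/231 = -6260/77 ≈ -81.299)
a - 25370 = -6260/77 - 25370 = -1959750/77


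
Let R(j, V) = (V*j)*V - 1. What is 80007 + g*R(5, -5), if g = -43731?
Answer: -5342637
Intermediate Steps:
R(j, V) = -1 + j*V² (R(j, V) = j*V² - 1 = -1 + j*V²)
80007 + g*R(5, -5) = 80007 - 43731*(-1 + 5*(-5)²) = 80007 - 43731*(-1 + 5*25) = 80007 - 43731*(-1 + 125) = 80007 - 43731*124 = 80007 - 5422644 = -5342637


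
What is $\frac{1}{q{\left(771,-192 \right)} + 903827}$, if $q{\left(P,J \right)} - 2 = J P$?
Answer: $\frac{1}{755797} \approx 1.3231 \cdot 10^{-6}$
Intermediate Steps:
$q{\left(P,J \right)} = 2 + J P$
$\frac{1}{q{\left(771,-192 \right)} + 903827} = \frac{1}{\left(2 - 148032\right) + 903827} = \frac{1}{-148030 + 903827} = \frac{1}{755797}$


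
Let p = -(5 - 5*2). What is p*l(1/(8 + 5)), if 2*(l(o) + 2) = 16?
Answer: 30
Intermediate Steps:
l(o) = 6 (l(o) = -2 + (½)*16 = -2 + 8 = 6)
p = 5 (p = -(5 - 10) = -1*(-5) = 5)
p*l(1/(8 + 5)) = 5*6 = 30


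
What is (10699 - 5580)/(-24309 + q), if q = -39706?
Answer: -5119/64015 ≈ -0.079966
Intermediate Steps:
(10699 - 5580)/(-24309 + q) = (10699 - 5580)/(-24309 - 39706) = 5119/(-64015) = 5119*(-1/64015) = -5119/64015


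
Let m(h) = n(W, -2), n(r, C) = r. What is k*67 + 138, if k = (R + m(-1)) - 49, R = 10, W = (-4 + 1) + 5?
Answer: -2341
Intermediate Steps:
W = 2 (W = -3 + 5 = 2)
m(h) = 2
k = -37 (k = (10 + 2) - 49 = 12 - 49 = -37)
k*67 + 138 = -37*67 + 138 = -2479 + 138 = -2341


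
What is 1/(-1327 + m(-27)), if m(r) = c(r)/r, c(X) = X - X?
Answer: -1/1327 ≈ -0.00075358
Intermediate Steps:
c(X) = 0
m(r) = 0 (m(r) = 0/r = 0)
1/(-1327 + m(-27)) = 1/(-1327 + 0) = 1/(-1327) = -1/1327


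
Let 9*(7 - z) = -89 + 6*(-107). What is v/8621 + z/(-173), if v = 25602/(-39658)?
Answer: -540840253/1060408863 ≈ -0.51003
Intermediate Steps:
v = -51/79 (v = 25602*(-1/39658) = -51/79 ≈ -0.64557)
z = 794/9 (z = 7 - (-89 + 6*(-107))/9 = 7 - (-89 - 642)/9 = 7 - ⅑*(-731) = 7 + 731/9 = 794/9 ≈ 88.222)
v/8621 + z/(-173) = -51/79/8621 + (794/9)/(-173) = -51/79*1/8621 + (794/9)*(-1/173) = -51/681059 - 794/1557 = -540840253/1060408863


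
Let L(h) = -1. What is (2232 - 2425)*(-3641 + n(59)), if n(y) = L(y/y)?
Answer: 702906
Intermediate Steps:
n(y) = -1
(2232 - 2425)*(-3641 + n(59)) = (2232 - 2425)*(-3641 - 1) = -193*(-3642) = 702906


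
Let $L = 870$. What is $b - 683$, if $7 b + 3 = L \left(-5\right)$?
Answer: $- \frac{9134}{7} \approx -1304.9$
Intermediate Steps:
$b = - \frac{4353}{7}$ ($b = - \frac{3}{7} + \frac{870 \left(-5\right)}{7} = - \frac{3}{7} + \frac{1}{7} \left(-4350\right) = - \frac{3}{7} - \frac{4350}{7} = - \frac{4353}{7} \approx -621.86$)
$b - 683 = - \frac{4353}{7} - 683 = - \frac{9134}{7}$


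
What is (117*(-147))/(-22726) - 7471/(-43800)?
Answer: 461551073/497699400 ≈ 0.92737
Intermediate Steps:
(117*(-147))/(-22726) - 7471/(-43800) = -17199*(-1/22726) - 7471*(-1/43800) = 17199/22726 + 7471/43800 = 461551073/497699400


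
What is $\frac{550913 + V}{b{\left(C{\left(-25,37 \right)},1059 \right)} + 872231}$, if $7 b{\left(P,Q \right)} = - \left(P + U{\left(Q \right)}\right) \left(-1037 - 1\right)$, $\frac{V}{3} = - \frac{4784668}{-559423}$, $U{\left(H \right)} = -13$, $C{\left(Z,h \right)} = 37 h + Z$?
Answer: $\frac{2157454300421}{4188509088485} \approx 0.51509$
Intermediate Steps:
$C{\left(Z,h \right)} = Z + 37 h$
$V = \frac{14354004}{559423}$ ($V = 3 \left(- \frac{4784668}{-559423}\right) = 3 \left(\left(-4784668\right) \left(- \frac{1}{559423}\right)\right) = 3 \cdot \frac{4784668}{559423} = \frac{14354004}{559423} \approx 25.659$)
$b{\left(P,Q \right)} = - \frac{13494}{7} + \frac{1038 P}{7}$ ($b{\left(P,Q \right)} = \frac{\left(-1\right) \left(P - 13\right) \left(-1037 - 1\right)}{7} = \frac{\left(-1\right) \left(-13 + P\right) \left(-1038\right)}{7} = \frac{\left(-1\right) \left(13494 - 1038 P\right)}{7} = \frac{-13494 + 1038 P}{7} = - \frac{13494}{7} + \frac{1038 P}{7}$)
$\frac{550913 + V}{b{\left(C{\left(-25,37 \right)},1059 \right)} + 872231} = \frac{550913 + \frac{14354004}{559423}}{\left(- \frac{13494}{7} + \frac{1038 \left(-25 + 37 \cdot 37\right)}{7}\right) + 872231} = \frac{308207757203}{559423 \left(\left(- \frac{13494}{7} + \frac{1038 \left(-25 + 1369\right)}{7}\right) + 872231\right)} = \frac{308207757203}{559423 \left(\left(- \frac{13494}{7} + \frac{1038}{7} \cdot 1344\right) + 872231\right)} = \frac{308207757203}{559423 \left(\left(- \frac{13494}{7} + 199296\right) + 872231\right)} = \frac{308207757203}{559423 \left(\frac{1381578}{7} + 872231\right)} = \frac{308207757203}{559423 \cdot \frac{7487195}{7}} = \frac{308207757203}{559423} \cdot \frac{7}{7487195} = \frac{2157454300421}{4188509088485}$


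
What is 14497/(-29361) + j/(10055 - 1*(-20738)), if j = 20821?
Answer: 164919260/904113273 ≈ 0.18241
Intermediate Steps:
14497/(-29361) + j/(10055 - 1*(-20738)) = 14497/(-29361) + 20821/(10055 - 1*(-20738)) = 14497*(-1/29361) + 20821/(10055 + 20738) = -14497/29361 + 20821/30793 = 164919260/904113273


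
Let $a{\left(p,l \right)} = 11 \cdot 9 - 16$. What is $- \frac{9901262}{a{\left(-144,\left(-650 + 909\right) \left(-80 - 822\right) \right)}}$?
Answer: $- \frac{9901262}{83} \approx -1.1929 \cdot 10^{5}$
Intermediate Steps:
$a{\left(p,l \right)} = 83$ ($a{\left(p,l \right)} = 99 - 16 = 83$)
$- \frac{9901262}{a{\left(-144,\left(-650 + 909\right) \left(-80 - 822\right) \right)}} = - \frac{9901262}{83}$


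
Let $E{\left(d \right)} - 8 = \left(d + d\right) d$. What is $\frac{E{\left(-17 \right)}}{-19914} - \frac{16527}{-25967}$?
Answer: $\frac{156951008}{258553419} \approx 0.60703$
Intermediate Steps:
$E{\left(d \right)} = 8 + 2 d^{2}$ ($E{\left(d \right)} = 8 + \left(d + d\right) d = 8 + 2 d d = 8 + 2 d^{2}$)
$\frac{E{\left(-17 \right)}}{-19914} - \frac{16527}{-25967} = \frac{8 + 2 \left(-17\right)^{2}}{-19914} - \frac{16527}{-25967} = \left(8 + 2 \cdot 289\right) \left(- \frac{1}{19914}\right) - - \frac{16527}{25967} = \left(8 + 578\right) \left(- \frac{1}{19914}\right) + \frac{16527}{25967} = 586 \left(- \frac{1}{19914}\right) + \frac{16527}{25967} = - \frac{293}{9957} + \frac{16527}{25967} = \frac{156951008}{258553419}$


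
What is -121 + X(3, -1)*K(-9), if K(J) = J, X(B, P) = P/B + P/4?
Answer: -463/4 ≈ -115.75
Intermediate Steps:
X(B, P) = P/4 + P/B (X(B, P) = P/B + P*(1/4) = P/B + P/4 = P/4 + P/B)
-121 + X(3, -1)*K(-9) = -121 + ((1/4)*(-1) - 1/3)*(-9) = -121 + (-1/4 - 1*1/3)*(-9) = -121 + (-1/4 - 1/3)*(-9) = -121 - 7/12*(-9) = -121 + 21/4 = -463/4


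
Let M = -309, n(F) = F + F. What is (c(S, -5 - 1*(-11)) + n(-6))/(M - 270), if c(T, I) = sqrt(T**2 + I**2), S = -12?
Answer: 4/193 - 2*sqrt(5)/193 ≈ -0.0024463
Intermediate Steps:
n(F) = 2*F
c(T, I) = sqrt(I**2 + T**2)
(c(S, -5 - 1*(-11)) + n(-6))/(M - 270) = (sqrt((-5 - 1*(-11))**2 + (-12)**2) + 2*(-6))/(-309 - 270) = (sqrt((-5 + 11)**2 + 144) - 12)/(-579) = (sqrt(6**2 + 144) - 12)*(-1/579) = (sqrt(36 + 144) - 12)*(-1/579) = (sqrt(180) - 12)*(-1/579) = (6*sqrt(5) - 12)*(-1/579) = (-12 + 6*sqrt(5))*(-1/579) = 4/193 - 2*sqrt(5)/193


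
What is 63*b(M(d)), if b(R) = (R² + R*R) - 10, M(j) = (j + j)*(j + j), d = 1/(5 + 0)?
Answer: -391734/625 ≈ -626.77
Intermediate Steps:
d = ⅕ (d = 1/5 = ⅕ ≈ 0.20000)
M(j) = 4*j² (M(j) = (2*j)*(2*j) = 4*j²)
b(R) = -10 + 2*R² (b(R) = (R² + R²) - 10 = 2*R² - 10 = -10 + 2*R²)
63*b(M(d)) = 63*(-10 + 2*(4*(⅕)²)²) = 63*(-10 + 2*(4*(1/25))²) = 63*(-10 + 2*(4/25)²) = 63*(-10 + 2*(16/625)) = 63*(-10 + 32/625) = 63*(-6218/625) = -391734/625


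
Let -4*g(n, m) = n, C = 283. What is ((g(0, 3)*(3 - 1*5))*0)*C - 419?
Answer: -419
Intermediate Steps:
g(n, m) = -n/4
((g(0, 3)*(3 - 1*5))*0)*C - 419 = (((-¼*0)*(3 - 1*5))*0)*283 - 419 = ((0*(3 - 5))*0)*283 - 419 = ((0*(-2))*0)*283 - 419 = (0*0)*283 - 419 = 0*283 - 419 = 0 - 419 = -419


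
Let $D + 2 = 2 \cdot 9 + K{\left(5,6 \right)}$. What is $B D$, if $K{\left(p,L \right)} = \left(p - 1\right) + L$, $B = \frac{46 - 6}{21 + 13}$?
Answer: $\frac{520}{17} \approx 30.588$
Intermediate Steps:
$B = \frac{20}{17}$ ($B = \frac{40}{34} = 40 \cdot \frac{1}{34} = \frac{20}{17} \approx 1.1765$)
$K{\left(p,L \right)} = -1 + L + p$ ($K{\left(p,L \right)} = \left(-1 + p\right) + L = -1 + L + p$)
$D = 26$ ($D = -2 + \left(2 \cdot 9 + \left(-1 + 6 + 5\right)\right) = -2 + \left(18 + 10\right) = -2 + 28 = 26$)
$B D = \frac{20}{17} \cdot 26 = \frac{520}{17}$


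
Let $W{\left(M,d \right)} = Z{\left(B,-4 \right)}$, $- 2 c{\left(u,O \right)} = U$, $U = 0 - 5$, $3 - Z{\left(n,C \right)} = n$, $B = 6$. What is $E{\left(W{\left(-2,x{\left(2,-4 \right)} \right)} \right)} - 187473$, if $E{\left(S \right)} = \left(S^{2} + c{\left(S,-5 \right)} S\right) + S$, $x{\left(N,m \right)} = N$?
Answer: $- \frac{374949}{2} \approx -1.8747 \cdot 10^{5}$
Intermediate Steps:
$Z{\left(n,C \right)} = 3 - n$
$U = -5$ ($U = 0 - 5 = -5$)
$c{\left(u,O \right)} = \frac{5}{2}$ ($c{\left(u,O \right)} = \left(- \frac{1}{2}\right) \left(-5\right) = \frac{5}{2}$)
$W{\left(M,d \right)} = -3$ ($W{\left(M,d \right)} = 3 - 6 = -3$)
$E{\left(S \right)} = S^{2} + \frac{7 S}{2}$ ($E{\left(S \right)} = \left(S^{2} + \frac{5 S}{2}\right) + S = S^{2} + \frac{7 S}{2}$)
$E{\left(W{\left(-2,x{\left(2,-4 \right)} \right)} \right)} - 187473 = \frac{1}{2} \left(-3\right) \left(7 + 2 \left(-3\right)\right) - 187473 = \frac{1}{2} \left(-3\right) \left(7 - 6\right) - 187473 = \frac{1}{2} \left(-3\right) 1 - 187473 = - \frac{3}{2} - 187473 = - \frac{374949}{2}$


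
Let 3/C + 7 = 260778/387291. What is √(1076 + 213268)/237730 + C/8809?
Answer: -129097/2398259059 + 3*√5954/118865 ≈ 0.0018936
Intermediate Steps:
C = -129097/272251 (C = 3/(-7 + 260778/387291) = 3/(-7 + 260778*(1/387291)) = 3/(-7 + 86926/129097) = 3/(-816753/129097) = 3*(-129097/816753) = -129097/272251 ≈ -0.47418)
√(1076 + 213268)/237730 + C/8809 = √(1076 + 213268)/237730 - 129097/272251/8809 = √214344*(1/237730) - 129097/272251*1/8809 = (6*√5954)*(1/237730) - 129097/2398259059 = 3*√5954/118865 - 129097/2398259059 = -129097/2398259059 + 3*√5954/118865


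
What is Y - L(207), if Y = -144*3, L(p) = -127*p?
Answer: 25857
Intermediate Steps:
Y = -432
Y - L(207) = -432 - (-127)*207 = -432 - 1*(-26289) = -432 + 26289 = 25857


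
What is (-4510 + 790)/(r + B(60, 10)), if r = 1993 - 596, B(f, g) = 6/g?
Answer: -4650/1747 ≈ -2.6617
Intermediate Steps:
r = 1397
(-4510 + 790)/(r + B(60, 10)) = (-4510 + 790)/(1397 + 6/10) = -3720/(1397 + 6*(⅒)) = -3720/(1397 + ⅗) = -3720/6988/5 = -3720*5/6988 = -4650/1747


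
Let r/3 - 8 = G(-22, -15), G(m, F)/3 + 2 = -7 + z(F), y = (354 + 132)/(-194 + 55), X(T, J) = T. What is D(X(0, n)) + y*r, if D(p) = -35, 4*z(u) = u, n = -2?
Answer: 78479/278 ≈ 282.30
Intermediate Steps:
z(u) = u/4
y = -486/139 (y = 486/(-139) = 486*(-1/139) = -486/139 ≈ -3.4964)
G(m, F) = -27 + 3*F/4 (G(m, F) = -6 + 3*(-7 + F/4) = -6 + (-21 + 3*F/4) = -27 + 3*F/4)
r = -363/4 (r = 24 + 3*(-27 + (¾)*(-15)) = 24 + 3*(-27 - 45/4) = 24 + 3*(-153/4) = 24 - 459/4 = -363/4 ≈ -90.750)
D(X(0, n)) + y*r = -35 - 486/139*(-363/4) = -35 + 88209/278 = 78479/278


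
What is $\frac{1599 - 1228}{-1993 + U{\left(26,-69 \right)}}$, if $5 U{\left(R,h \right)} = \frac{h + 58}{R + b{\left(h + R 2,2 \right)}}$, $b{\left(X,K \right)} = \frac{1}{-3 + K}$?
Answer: $- \frac{46375}{249136} \approx -0.18614$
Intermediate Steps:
$U{\left(R,h \right)} = \frac{58 + h}{5 \left(-1 + R\right)}$ ($U{\left(R,h \right)} = \frac{\left(h + 58\right) \frac{1}{R + \frac{1}{-3 + 2}}}{5} = \frac{\left(58 + h\right) \frac{1}{R + \frac{1}{-1}}}{5} = \frac{\left(58 + h\right) \frac{1}{R - 1}}{5} = \frac{\left(58 + h\right) \frac{1}{-1 + R}}{5} = \frac{\frac{1}{-1 + R} \left(58 + h\right)}{5} = \frac{58 + h}{5 \left(-1 + R\right)}$)
$\frac{1599 - 1228}{-1993 + U{\left(26,-69 \right)}} = \frac{1599 - 1228}{-1993 + \frac{58 - 69}{5 \left(-1 + 26\right)}} = \frac{371}{-1993 + \frac{1}{5} \cdot \frac{1}{25} \left(-11\right)} = \frac{371}{-1993 - \frac{11}{125}} = \frac{371}{- \frac{249136}{125}} = 371 \left(- \frac{125}{249136}\right) = - \frac{46375}{249136}$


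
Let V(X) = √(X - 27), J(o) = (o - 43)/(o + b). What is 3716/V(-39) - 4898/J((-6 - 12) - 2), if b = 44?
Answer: 39184/21 - 1858*I*√66/33 ≈ 1865.9 - 457.41*I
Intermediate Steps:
J(o) = (-43 + o)/(44 + o) (J(o) = (o - 43)/(o + 44) = (-43 + o)/(44 + o))
V(X) = √(-27 + X)
3716/V(-39) - 4898/J((-6 - 12) - 2) = 3716/(√(-27 - 39)) - 4898*(44 + ((-6 - 12) - 2))/(-43 + ((-6 - 12) - 2)) = 3716/(√(-66)) - 4898*(44 + (-18 - 2))/(-43 + (-18 - 2)) = 3716/((I*√66)) - 4898*(44 - 20)/(-43 - 20) = 3716*(-I*√66/66) - 4898/(-63/24) = -1858*I*√66/33 - 4898/((1/24)*(-63)) = -1858*I*√66/33 - 4898/(-21/8) = -1858*I*√66/33 - 4898*(-8/21) = -1858*I*√66/33 + 39184/21 = 39184/21 - 1858*I*√66/33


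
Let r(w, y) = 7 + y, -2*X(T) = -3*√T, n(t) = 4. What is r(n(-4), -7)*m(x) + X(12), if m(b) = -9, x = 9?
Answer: 3*√3 ≈ 5.1962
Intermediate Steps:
X(T) = 3*√T/2 (X(T) = -(-3)*√T/2 = 3*√T/2)
r(n(-4), -7)*m(x) + X(12) = (7 - 7)*(-9) + 3*√12/2 = 0*(-9) + 3*(2*√3)/2 = 0 + 3*√3 = 3*√3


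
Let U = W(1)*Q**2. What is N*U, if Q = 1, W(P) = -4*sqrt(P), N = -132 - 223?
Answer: 1420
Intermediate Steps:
N = -355
U = -4 (U = -4*sqrt(1)*1**2 = -4*1*1 = -4*1 = -4)
N*U = -355*(-4) = 1420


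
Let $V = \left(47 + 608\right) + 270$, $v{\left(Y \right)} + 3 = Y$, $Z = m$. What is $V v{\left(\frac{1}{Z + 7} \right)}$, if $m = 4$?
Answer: $- \frac{29600}{11} \approx -2690.9$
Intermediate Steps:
$Z = 4$
$v{\left(Y \right)} = -3 + Y$
$V = 925$ ($V = 655 + 270 = 925$)
$V v{\left(\frac{1}{Z + 7} \right)} = 925 \left(-3 + \frac{1}{4 + 7}\right) = 925 \left(-3 + \frac{1}{11}\right) = 925 \left(- \frac{32}{11}\right) = - \frac{29600}{11}$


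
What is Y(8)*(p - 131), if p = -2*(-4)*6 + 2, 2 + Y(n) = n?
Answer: -486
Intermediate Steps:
Y(n) = -2 + n
p = 50 (p = 8*6 + 2 = 48 + 2 = 50)
Y(8)*(p - 131) = (-2 + 8)*(50 - 131) = 6*(-81) = -486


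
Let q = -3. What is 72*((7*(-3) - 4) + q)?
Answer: -2016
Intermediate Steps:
72*((7*(-3) - 4) + q) = 72*((7*(-3) - 4) - 3) = 72*((-21 - 4) - 3) = 72*(-25 - 3) = 72*(-28) = -2016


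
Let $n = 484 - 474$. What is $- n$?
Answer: $-10$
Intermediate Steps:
$n = 10$
$- n = \left(-1\right) 10 = -10$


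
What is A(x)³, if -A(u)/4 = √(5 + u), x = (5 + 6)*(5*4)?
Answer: -216000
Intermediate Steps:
x = 220 (x = 11*20 = 220)
A(u) = -4*√(5 + u)
A(x)³ = (-4*√(5 + 220))³ = (-4*√225)³ = (-4*15)³ = (-60)³ = -216000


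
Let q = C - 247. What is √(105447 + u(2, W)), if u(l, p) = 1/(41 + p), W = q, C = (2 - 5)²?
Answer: √4092292426/197 ≈ 324.73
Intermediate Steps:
C = 9 (C = (-3)² = 9)
q = -238 (q = 9 - 247 = -238)
W = -238
√(105447 + u(2, W)) = √(105447 + 1/(41 - 238)) = √(105447 + 1/(-197)) = √(105447 - 1/197) = √(20773058/197) = √4092292426/197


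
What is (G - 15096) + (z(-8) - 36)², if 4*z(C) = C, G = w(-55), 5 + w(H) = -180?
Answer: -13837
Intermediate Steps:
w(H) = -185 (w(H) = -5 - 180 = -185)
G = -185
z(C) = C/4
(G - 15096) + (z(-8) - 36)² = (-185 - 15096) + ((¼)*(-8) - 36)² = -15281 + (-2 - 36)² = -15281 + (-38)² = -15281 + 1444 = -13837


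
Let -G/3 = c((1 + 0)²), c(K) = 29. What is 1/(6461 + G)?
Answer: 1/6374 ≈ 0.00015689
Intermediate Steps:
G = -87 (G = -3*29 = -87)
1/(6461 + G) = 1/(6461 - 87) = 1/6374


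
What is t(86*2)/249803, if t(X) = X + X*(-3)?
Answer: -344/249803 ≈ -0.0013771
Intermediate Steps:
t(X) = -2*X (t(X) = X - 3*X = -2*X)
t(86*2)/249803 = -172*2/249803 = -2*172*(1/249803) = -344*1/249803 = -344/249803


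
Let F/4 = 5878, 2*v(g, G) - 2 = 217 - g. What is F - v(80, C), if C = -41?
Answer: 46885/2 ≈ 23443.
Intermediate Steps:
v(g, G) = 219/2 - g/2 (v(g, G) = 1 + (217 - g)/2 = 1 + (217/2 - g/2) = 219/2 - g/2)
F = 23512 (F = 4*5878 = 23512)
F - v(80, C) = 23512 - (219/2 - 1/2*80) = 23512 - (219/2 - 40) = 23512 - 1*139/2 = 23512 - 139/2 = 46885/2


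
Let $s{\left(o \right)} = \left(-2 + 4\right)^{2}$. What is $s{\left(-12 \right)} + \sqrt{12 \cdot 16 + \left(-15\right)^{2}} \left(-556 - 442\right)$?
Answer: $4 - 998 \sqrt{417} \approx -20376.0$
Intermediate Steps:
$s{\left(o \right)} = 4$ ($s{\left(o \right)} = 2^{2} = 4$)
$s{\left(-12 \right)} + \sqrt{12 \cdot 16 + \left(-15\right)^{2}} \left(-556 - 442\right) = 4 + \sqrt{12 \cdot 16 + \left(-15\right)^{2}} \left(-556 - 442\right) = 4 + \sqrt{192 + 225} \left(-998\right) = 4 + \sqrt{417} \left(-998\right) = 4 - 998 \sqrt{417}$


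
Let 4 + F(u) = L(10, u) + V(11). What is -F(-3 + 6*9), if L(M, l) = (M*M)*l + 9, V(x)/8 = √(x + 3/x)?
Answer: -5105 - 16*√341/11 ≈ -5131.9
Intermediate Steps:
V(x) = 8*√(x + 3/x)
L(M, l) = 9 + l*M² (L(M, l) = M²*l + 9 = l*M² + 9 = 9 + l*M²)
F(u) = 5 + 100*u + 16*√341/11 (F(u) = -4 + ((9 + u*10²) + 8*√(11 + 3/11)) = -4 + ((9 + u*100) + 8*√(11 + 3*(1/11))) = -4 + ((9 + 100*u) + 8*√(11 + 3/11)) = -4 + ((9 + 100*u) + 8*√(124/11)) = -4 + ((9 + 100*u) + 8*(2*√341/11)) = -4 + ((9 + 100*u) + 16*√341/11) = -4 + (9 + 100*u + 16*√341/11) = 5 + 100*u + 16*√341/11)
-F(-3 + 6*9) = -(5 + 100*(-3 + 6*9) + 16*√341/11) = -(5 + 100*(-3 + 54) + 16*√341/11) = -(5 + 100*51 + 16*√341/11) = -(5 + 5100 + 16*√341/11) = -(5105 + 16*√341/11) = -5105 - 16*√341/11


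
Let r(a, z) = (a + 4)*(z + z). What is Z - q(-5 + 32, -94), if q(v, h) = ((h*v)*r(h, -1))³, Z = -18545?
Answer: 95343780573485455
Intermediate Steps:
r(a, z) = 2*z*(4 + a) (r(a, z) = (4 + a)*(2*z) = 2*z*(4 + a))
q(v, h) = h³*v³*(-8 - 2*h)³ (q(v, h) = ((h*v)*(2*(-1)*(4 + h)))³ = ((h*v)*(-8 - 2*h))³ = (h*v*(-8 - 2*h))³ = h³*v³*(-8 - 2*h)³)
Z - q(-5 + 32, -94) = -18545 - (-8)*(-94)³*(-5 + 32)³*(4 - 94)³ = -18545 - (-8)*(-830584)*27³*(-90)³ = -18545 - (-8)*(-830584)*19683*(-729000) = -18545 - 1*(-95343780573504000) = -18545 + 95343780573504000 = 95343780573485455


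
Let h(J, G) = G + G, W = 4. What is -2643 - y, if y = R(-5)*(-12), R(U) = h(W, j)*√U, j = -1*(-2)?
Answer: -2643 + 48*I*√5 ≈ -2643.0 + 107.33*I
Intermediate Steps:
j = 2
h(J, G) = 2*G
R(U) = 4*√U (R(U) = (2*2)*√U = 4*√U)
y = -48*I*√5 (y = (4*√(-5))*(-12) = (4*(I*√5))*(-12) = (4*I*√5)*(-12) = -48*I*√5 ≈ -107.33*I)
-2643 - y = -2643 - (-48)*I*√5 = -2643 + 48*I*√5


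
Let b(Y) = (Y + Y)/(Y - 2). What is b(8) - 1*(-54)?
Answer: 170/3 ≈ 56.667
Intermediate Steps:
b(Y) = 2*Y/(-2 + Y) (b(Y) = (2*Y)/(-2 + Y) = 2*Y/(-2 + Y))
b(8) - 1*(-54) = 2*8/(-2 + 8) - 1*(-54) = 2*8/6 + 54 = 2*8*(⅙) + 54 = 8/3 + 54 = 170/3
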